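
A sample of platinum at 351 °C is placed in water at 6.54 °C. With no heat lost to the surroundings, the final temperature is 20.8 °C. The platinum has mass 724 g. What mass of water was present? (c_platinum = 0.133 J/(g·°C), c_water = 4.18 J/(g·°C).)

|Q_platinum| = |Q_water|:
724·0.133·(351 − 20.8) = m·4.18·(20.8 − 6.54)
59.61 m = 31796  ⇒  m ≈ 533.4 g

m ≈ 533 g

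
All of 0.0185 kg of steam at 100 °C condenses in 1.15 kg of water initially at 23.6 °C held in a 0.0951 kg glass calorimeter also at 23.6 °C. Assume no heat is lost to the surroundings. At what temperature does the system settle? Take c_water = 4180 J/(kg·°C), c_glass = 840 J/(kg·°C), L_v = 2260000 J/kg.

T_f ≈ 33.2 °C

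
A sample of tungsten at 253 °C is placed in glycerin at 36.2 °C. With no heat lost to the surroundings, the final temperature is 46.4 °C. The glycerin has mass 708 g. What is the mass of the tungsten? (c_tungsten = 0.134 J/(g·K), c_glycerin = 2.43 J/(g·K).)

m ≈ 634 g

Heat lost by the tungsten = heat gained by the glycerin:
m·0.134·(253 − 46.4) = 708·2.43·(46.4 − 36.2)
27.68 m = 17548  ⇒  m ≈ 633.9 g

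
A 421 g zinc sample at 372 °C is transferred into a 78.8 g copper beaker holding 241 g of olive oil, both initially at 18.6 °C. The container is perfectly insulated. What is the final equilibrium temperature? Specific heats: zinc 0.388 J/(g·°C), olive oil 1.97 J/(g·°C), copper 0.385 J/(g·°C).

T_f = Σ m_i c_i T_i / Σ m_i c_i:
T_f = (163.35×372 + 474.77×18.6 + 30.34×18.6) / (163.35 + 474.77 + 30.34)
    = 70160 / 668.46 ≈ 104.96 °C

T_f ≈ 105.0 °C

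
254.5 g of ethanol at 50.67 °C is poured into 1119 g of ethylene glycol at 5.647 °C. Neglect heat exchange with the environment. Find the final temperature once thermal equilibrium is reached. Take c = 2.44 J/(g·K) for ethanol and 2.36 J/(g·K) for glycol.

T_f ≈ 14.2 °C

With ΣQ=0 the equilibrium temperature is the m·c-weighted mean:
T_f = (620.98·50.67 + 2640.8·5.647) / (620.98 + 2640.8)
    = 46378 / 3261.8 ≈ 14.22 °C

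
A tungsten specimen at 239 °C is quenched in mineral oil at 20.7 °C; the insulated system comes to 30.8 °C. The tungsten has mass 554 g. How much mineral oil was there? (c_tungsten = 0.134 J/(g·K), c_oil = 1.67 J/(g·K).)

|Q_tungsten| = |Q_oil|:
554·0.134·(239 − 30.8) = m·1.67·(30.8 − 20.7)
16.87 m = 15456  ⇒  m ≈ 916.3 g

m ≈ 916 g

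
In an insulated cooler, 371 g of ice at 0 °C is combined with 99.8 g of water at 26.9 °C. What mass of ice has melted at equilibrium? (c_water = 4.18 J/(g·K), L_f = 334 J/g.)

m_melted ≈ 33.6 g

Heat available from the water dropping to 0 °C: 99.8·4.18·26.9 = 11222 J.
To melt every bit of ice: 371·334 = 123914 J.
Since 11222 < 123914 J, not all the ice melts; equilibrium is at 0 °C.
m_melt = 11222 / L_f = 33.6 g.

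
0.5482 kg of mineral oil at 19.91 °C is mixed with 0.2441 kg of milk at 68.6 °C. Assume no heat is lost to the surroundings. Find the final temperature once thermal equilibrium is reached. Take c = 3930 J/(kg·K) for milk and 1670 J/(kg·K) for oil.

T_f ≈ 44.8 °C

T_f is the heat-capacity-weighted average of the initial temperatures:
T_f = (959.31*68.6 + 915.49*19.91) / (959.31 + 915.49)
    = 84036 / 1874.8 ≈ 44.82 °C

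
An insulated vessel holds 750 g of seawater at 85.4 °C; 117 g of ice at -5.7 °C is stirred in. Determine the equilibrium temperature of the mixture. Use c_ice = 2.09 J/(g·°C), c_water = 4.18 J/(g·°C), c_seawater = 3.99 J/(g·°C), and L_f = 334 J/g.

T_f ≈ 61.8 °C

Heat gained plus heat lost sum to zero:
warm ice to 0 °C: 117·2.09·(0 − (-5.7)) = 1393.8
  melt ice: 117·334 = 39078
  warm the meltwater: 489.06 T
  seawater: 2992.5(T − 85.4)
3481.6 T = 255560 − 40472 = 215088
T ≈ 61.78 °C (positive, so assuming full melt was valid).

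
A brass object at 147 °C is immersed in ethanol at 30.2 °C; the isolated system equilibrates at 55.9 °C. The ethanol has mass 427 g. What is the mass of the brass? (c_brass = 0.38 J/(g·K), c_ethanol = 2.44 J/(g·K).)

m ≈ 773 g

|Q_brass| = |Q_ethanol|:
m·0.38·(147 − 55.9) = 427·2.44·(55.9 − 30.2)
34.62 m = 26776  ⇒  m ≈ 773.5 g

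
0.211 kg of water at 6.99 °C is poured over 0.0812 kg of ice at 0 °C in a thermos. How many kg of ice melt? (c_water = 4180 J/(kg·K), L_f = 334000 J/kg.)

m_melted ≈ 0.0185 kg

Cooling the water to 0 °C releases 0.211·4180·6.99 = 6165 J.
To melt every bit of ice: 0.0812·334000 = 27121 J.
Since 6165 < 27121 J, not all the ice melts; equilibrium is at 0 °C.
m_melted·334000 = 6165  ⇒  m_melted ≈ 0.01846 kg.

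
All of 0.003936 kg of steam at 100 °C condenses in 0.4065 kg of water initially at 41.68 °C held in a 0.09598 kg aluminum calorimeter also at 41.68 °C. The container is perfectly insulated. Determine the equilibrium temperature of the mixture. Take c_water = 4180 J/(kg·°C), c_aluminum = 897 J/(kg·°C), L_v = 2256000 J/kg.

Energy balance with sensible and latent terms:
condense steam: −0.003936×2256000 = −8879.6
  condensate cools 100→T: 0.003936×4180×(T − 100) = 16.45(T − 100)
  water warms: 0.4065×4180×(T − 41.68) = 1699.2(T − 41.68)
  aluminum cup: 0.09598×897×(T − 41.68) = 86.09(T − 41.68)
1801.7 T = 8879.6 + 1645.2 + 74410 = 84935
T ≈ 47.14 °C — below 100 °C, confirming all the steam condensed.

T_f ≈ 47.1 °C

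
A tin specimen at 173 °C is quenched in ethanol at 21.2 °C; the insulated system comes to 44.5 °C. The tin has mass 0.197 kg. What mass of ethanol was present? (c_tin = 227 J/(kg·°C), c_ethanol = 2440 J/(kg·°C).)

m ≈ 0.101 kg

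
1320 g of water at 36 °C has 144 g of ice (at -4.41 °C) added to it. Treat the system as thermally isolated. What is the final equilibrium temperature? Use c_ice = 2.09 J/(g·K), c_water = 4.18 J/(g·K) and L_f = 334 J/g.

T_f ≈ 24.4 °C

Taking heat into each body as positive, Σ m c ΔT = 0:
ice -4.41→0 °C: 144·2.09·4.41 = 1327.2; fusion: m_ice L_f = 144·334 = 48096; meltwater 0→T: 144·4.18·T = 601.92 T; water cools: 1320·4.18·(T − 36) = 5517.6(T − 36)
6119.5 T = 198634 − 49423 = 149210
T ≈ 24.38 °C — above 0 °C, consistent with complete melting.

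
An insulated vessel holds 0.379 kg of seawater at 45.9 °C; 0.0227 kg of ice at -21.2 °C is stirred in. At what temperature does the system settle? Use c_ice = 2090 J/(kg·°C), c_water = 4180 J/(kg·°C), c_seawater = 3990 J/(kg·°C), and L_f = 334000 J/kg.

T_f ≈ 37.8 °C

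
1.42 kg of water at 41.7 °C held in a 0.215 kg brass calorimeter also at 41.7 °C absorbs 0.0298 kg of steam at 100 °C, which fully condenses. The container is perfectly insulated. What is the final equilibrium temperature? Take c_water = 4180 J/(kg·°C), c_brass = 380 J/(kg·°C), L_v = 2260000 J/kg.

Let T be the final temperature. ΣQ_i = 0:
condense steam: −0.0298·2260000 = −67348
  condensate cools 100→T: 0.0298·4180·(T − 100) = 124.56(T − 100)
  water warms: 1.42·4180·(T − 41.7) = 5935.6(T − 41.7)
  brass cup: 0.215·380·(T − 41.7) = 81.7(T − 41.7)
6141.9 T = 67348 + 12456 + 250921 = 330726
T ≈ 53.85 °C — below 100 °C, confirming all the steam condensed.

T_f ≈ 53.8 °C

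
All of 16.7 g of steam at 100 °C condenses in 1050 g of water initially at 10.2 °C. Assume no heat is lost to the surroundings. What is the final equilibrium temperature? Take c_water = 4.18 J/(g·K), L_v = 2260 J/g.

Energy balance with sensible and latent terms:
steam→water at 100 °C releases m L_v = 16.7·2260 = 37742
  condensate cools 100→T: 16.7·4.18·(T − 100) = 69.81(T − 100)
  original water: 4389(T − 10.2)
4458.8 T = 37742 + 6980.6 + 44768 = 89490
T ≈ 20.07 °C — below 100 °C, confirming all the steam condensed.

T_f ≈ 20.1 °C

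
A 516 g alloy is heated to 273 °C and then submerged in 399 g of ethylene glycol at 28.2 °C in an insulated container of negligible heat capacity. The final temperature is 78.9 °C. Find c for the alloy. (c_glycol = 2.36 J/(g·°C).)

c ≈ 0.477 J/(g·°C)

Setting the total heat transfer to zero:
516·c·(78.9 − 273) + 399·2.36·(78.9 − 28.2) = 0
-100156 c = -47741
c = -47741/-100156 ≈ 0.4767 J/(g·°C)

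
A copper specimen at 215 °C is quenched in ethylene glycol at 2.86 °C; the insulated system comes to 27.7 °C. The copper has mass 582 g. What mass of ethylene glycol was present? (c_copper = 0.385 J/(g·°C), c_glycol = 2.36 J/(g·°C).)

m ≈ 716 g

|Q_copper| = |Q_glycol|:
582×0.385×(215 − 27.7) = m×2.36×(27.7 − 2.86)
58.62 m = 41968  ⇒  m ≈ 715.9 g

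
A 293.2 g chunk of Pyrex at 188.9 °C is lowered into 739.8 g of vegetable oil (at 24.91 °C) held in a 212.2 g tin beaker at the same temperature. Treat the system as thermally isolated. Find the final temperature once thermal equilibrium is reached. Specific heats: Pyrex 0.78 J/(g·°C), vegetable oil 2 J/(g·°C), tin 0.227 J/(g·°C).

T_f ≈ 46.3 °C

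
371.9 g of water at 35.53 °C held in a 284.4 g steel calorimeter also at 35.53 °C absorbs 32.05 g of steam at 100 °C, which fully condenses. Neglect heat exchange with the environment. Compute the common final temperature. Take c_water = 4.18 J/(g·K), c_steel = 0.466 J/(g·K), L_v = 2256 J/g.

T_f ≈ 80.0 °C

Energy balance with sensible and latent terms:
latent heat released on condensation: 32.05×2256 = 72305
  condensate cools 100→T: 32.05×4.18×(T − 100) = 133.97(T − 100)
  original water: 1554.5(T − 35.53)
  cup: 132.53(T − 35.53)
1821 T = 72305 + 13397 + 59942 = 145643
T ≈ 79.98 °C — below 100 °C, confirming all the steam condensed.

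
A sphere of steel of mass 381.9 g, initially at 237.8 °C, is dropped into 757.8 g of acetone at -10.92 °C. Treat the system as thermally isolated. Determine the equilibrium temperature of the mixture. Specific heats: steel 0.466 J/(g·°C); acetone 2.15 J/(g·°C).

Heat lost by the steel equals heat gained by the acetone:
381.9·0.466·(237.8 − T) = 757.8·2.15·(T − (-10.92))
177.97(237.8 − T) = 1629.3(T − (-10.92))
1807.2 T = 24529  ⇒  T ≈ 13.57 °C

T_f ≈ 13.6 °C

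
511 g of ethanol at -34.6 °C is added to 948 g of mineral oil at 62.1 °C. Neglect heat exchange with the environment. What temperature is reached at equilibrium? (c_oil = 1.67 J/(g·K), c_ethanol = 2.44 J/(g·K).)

T_f ≈ 19.5 °C

Energy conservation, ΣQ = 0:
948·1.67·(T − 62.1) + 511·2.44·(T − (-34.6)) = 0
(1583.2 + 1246.8) T = 1583.2·62.1 + 1246.8·(-34.6)
T = 55174 / 2830 = 19.5 °C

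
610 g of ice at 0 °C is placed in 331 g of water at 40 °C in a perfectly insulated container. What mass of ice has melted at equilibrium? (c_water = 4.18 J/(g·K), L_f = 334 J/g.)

m_melted ≈ 166 g

Heat available from the water dropping to 0 °C: 331×4.18×40 = 55343 J.
To melt every bit of ice: 610×334 = 203740 J.
Since 55343 < 203740 J, not all the ice melts; equilibrium is at 0 °C.
Mass melted = 55343/334 ≈ 165.7 g.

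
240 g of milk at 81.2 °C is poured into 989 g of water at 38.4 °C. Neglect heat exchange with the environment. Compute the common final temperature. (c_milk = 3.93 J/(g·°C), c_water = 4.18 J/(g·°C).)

Heat gained plus heat lost sum to zero:
240*3.93*(T − 81.2) + 989*4.18*(T − 38.4) = 0
5077.2 T = 235334
T = 235334/5077.2 ≈ 46.35 °C

T_f ≈ 46.4 °C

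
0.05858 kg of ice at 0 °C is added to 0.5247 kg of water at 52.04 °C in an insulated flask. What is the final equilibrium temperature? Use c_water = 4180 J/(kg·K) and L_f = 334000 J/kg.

T_f ≈ 38.8 °C

Setting the total heat transfer to zero:
melt ice: 0.05858·334000 = 19566; meltwater 0→T: 0.05858·4180·T = 244.86 T; water: 2193.2(T − 52.04)
2438.1 T = 114137 − 19566 = 94571
T ≈ 38.79 °C (positive, so assuming full melt was valid).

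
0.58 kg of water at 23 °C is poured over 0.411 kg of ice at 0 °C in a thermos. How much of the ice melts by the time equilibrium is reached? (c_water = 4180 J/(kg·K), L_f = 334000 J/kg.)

m_melted ≈ 0.167 kg

Water can give up m c ΔT = 0.58×4180×23 = 55761 J before reaching 0 °C.
Fully melting the ice requires m_ice L_f = 0.411×334000 = 137274 J.
55761 J < 137274 J, so only part of the ice melts and the system sits at 0 °C.
m_melted×334000 = 55761  ⇒  m_melted ≈ 0.1669 kg.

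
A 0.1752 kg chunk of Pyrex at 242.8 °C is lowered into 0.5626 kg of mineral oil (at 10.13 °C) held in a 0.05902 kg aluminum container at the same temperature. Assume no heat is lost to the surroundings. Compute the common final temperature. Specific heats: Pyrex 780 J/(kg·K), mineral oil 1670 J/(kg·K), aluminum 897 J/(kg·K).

T_f ≈ 38.3 °C

Net heat exchanged in the isolated system is zero:
0.1752×780×(T − 242.8) + 0.5626×1670×(T − 10.13) + 0.05902×897×(T − 10.13) = 0
136.66(T − 242.8) + 939.54(T − 10.13) + 52.94(T − 10.13) = 0
(136.66 + 939.54 + 52.94) T = 136.66×242.8 + 939.54×10.13 + 52.94×10.13
T ≈ 38.29 °C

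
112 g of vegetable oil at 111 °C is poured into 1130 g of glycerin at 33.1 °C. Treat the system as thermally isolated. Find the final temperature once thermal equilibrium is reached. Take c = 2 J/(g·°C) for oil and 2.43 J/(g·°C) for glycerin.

T_f ≈ 39.0 °C

Heat gained plus heat lost sum to zero:
112*2*(T − 111) + 1130*2.43*(T − 33.1) = 0
(224 + 2745.9) T = 224*111 + 2745.9*33.1
T = 115753/2969.9 ≈ 38.98 °C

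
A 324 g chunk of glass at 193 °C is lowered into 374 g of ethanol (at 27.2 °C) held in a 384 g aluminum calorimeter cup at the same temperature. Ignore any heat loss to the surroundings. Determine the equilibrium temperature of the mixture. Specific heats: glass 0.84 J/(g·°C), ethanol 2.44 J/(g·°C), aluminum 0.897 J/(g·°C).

T_f ≈ 56.7 °C

With ΣQ=0 the equilibrium temperature is the m·c-weighted mean:
T_f = (272.16·193 + 912.56·27.2 + 344.45·27.2) / (272.16 + 912.56 + 344.45)
    = 86717 / 1529.2 ≈ 56.71 °C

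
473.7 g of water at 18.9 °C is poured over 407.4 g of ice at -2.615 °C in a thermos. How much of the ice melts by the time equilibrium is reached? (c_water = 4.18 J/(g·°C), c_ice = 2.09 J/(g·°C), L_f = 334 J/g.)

m_melted ≈ 105 g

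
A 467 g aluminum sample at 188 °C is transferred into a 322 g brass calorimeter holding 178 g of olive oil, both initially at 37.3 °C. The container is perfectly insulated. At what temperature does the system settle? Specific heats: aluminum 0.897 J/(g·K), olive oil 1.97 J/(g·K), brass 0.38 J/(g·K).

T_f ≈ 108.1 °C

With ΣQ=0 the equilibrium temperature is the m·c-weighted mean:
T_f = (418.9·188 + 350.66·37.3 + 122.36·37.3) / (418.9 + 350.66 + 122.36)
    = 96397 / 891.92 ≈ 108.08 °C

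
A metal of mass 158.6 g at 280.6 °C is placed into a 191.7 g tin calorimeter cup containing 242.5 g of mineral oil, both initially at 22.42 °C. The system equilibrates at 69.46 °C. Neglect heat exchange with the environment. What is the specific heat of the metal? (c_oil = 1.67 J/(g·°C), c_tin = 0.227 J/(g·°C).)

c ≈ 0.63 J/(g·°C)

Energy conservation, ΣQ = 0:
158.6·c·(69.46 − 280.6) + 242.5·1.67·(69.46 − 22.42) + 191.7·0.227·(69.46 − 22.42) = 0
-33487 c = -21097
c = -21097/-33487 ≈ 0.63 J/(g·°C)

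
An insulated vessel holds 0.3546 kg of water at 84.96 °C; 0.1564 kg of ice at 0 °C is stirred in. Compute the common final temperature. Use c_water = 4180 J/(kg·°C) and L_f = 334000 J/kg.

T_f ≈ 34.5 °C

Taking heat into each body as positive, Σ m c ΔT = 0:
latent heat to melt: 0.1564·334000 = 52238; meltwater 0→T: 0.1564·4180·T = 653.75 T; water cools: 0.3546·4180·(T − 84.96) = 1482.2(T − 84.96)
2136 T = 125930 − 52238 = 73692
T ≈ 34.50 °C (positive, so assuming full melt was valid).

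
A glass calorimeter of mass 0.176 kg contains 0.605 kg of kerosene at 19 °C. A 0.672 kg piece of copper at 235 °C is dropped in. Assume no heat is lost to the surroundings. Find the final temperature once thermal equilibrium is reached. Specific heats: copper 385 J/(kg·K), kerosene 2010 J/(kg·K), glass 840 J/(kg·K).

Setting the total heat transfer to zero:
0.672·385·(T − 235) + 0.605·2010·(T − 19) + 0.176·840·(T − 19) = 0
1622.6 T = 86713
T = 86713/1622.6 ≈ 53.44 °C

T_f ≈ 53.4 °C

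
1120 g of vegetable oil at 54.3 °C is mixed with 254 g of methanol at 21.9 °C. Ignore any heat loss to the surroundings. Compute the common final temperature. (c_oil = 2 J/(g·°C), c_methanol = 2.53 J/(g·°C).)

Heat lost by the oil equals heat gained by the methanol:
1120×2×(54.3 − T) = 254×2.53×(T − 21.9)
2240(54.3 − T) = 642.62(T − 21.9)
2882.6 T = 135705  ⇒  T ≈ 47.08 °C

T_f ≈ 47.1 °C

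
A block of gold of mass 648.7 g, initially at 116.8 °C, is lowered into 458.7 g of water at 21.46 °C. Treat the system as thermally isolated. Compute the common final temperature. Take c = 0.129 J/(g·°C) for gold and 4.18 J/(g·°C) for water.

T_f ≈ 25.4 °C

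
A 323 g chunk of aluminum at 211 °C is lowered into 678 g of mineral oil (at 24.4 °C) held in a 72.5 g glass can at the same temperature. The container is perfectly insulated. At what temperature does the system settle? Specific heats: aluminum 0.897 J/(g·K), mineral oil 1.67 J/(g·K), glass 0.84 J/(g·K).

T_f ≈ 60.9 °C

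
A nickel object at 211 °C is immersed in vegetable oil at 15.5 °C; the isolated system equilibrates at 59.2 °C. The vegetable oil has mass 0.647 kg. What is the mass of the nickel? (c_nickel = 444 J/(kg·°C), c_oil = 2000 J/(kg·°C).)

m ≈ 0.839 kg

Net heat exchanged in the isolated system is zero:
m×444×(59.2 − 211) + 0.647×2000×(59.2 − 15.5) = 0
-67399 m = -56548
m = -56548/-67399 ≈ 0.839 kg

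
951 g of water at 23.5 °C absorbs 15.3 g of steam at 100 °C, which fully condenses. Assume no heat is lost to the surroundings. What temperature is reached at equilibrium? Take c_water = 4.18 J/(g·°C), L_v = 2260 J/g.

Setting the total heat transfer to zero:
latent heat released on condensation: 15.3·2260 = 34578; condensed water 100 °C→T: 63.95(T − 100); original water: 3975.2(T − 23.5)
4039.1 T = 34578 + 6395.4 + 93417 = 134390
T ≈ 33.27 °C, under the boiling point, so the assumption holds.

T_f ≈ 33.3 °C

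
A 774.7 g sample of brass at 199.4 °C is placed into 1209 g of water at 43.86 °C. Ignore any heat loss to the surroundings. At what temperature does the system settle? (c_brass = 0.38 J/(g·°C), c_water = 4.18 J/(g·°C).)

T_f ≈ 52.4 °C

|Q_brass| = |Q_water|:
774.7×0.38×(199.4 − T) = 1209×4.18×(T − 43.86)
294.39(199.4 − T) = 5053.6(T − 43.86)
5348 T = 280352  ⇒  T ≈ 52.42 °C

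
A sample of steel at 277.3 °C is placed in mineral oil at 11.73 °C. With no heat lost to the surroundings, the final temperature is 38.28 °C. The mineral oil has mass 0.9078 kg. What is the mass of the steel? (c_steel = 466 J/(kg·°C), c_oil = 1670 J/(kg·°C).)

m ≈ 0.361 kg

Heat lost by the steel = heat gained by the oil:
m×466×(277.3 − 38.28) = 0.9078×1670×(38.28 − 11.73)
111383 m = 40250  ⇒  m ≈ 0.3614 kg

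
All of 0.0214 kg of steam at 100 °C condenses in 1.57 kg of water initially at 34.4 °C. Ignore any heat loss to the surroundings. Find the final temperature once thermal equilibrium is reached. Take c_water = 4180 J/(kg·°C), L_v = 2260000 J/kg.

Net heat exchanged in the isolated system is zero:
steam→water at 100 °C releases m L_v = 0.0214×2260000 = 48364; condensed water 100 °C→T: 89.45(T − 100); original water: 6562.6(T − 34.4)
6652.1 T = 48364 + 8945.2 + 225753 = 283063
T ≈ 42.55 °C, under the boiling point, so the assumption holds.

T_f ≈ 42.6 °C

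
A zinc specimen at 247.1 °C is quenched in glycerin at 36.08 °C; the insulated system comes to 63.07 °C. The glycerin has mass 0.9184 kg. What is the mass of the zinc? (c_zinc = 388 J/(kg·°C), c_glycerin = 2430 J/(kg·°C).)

Conservation of energy gives ΣQ = 0:
m·388·(63.07 − 247.1) + 0.9184·2430·(63.07 − 36.08) = 0
-71404 m = -60234
m = -60234/-71404 ≈ 0.8436 kg

m ≈ 0.844 kg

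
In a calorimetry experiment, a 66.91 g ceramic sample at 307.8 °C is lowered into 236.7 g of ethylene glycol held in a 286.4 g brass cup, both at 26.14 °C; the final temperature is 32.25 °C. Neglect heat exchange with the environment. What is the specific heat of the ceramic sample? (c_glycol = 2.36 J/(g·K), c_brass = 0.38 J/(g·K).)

c ≈ 0.221 J/(g·K)

Taking heat into each body as positive, Σ m c ΔT = 0:
66.91×c×(32.25 − 307.8) + 236.7×2.36×(32.25 − 26.14) + 286.4×0.38×(32.25 − 26.14) = 0
-18437 c = -4078.1
c = -4078.1/-18437 ≈ 0.2212 J/(g·K)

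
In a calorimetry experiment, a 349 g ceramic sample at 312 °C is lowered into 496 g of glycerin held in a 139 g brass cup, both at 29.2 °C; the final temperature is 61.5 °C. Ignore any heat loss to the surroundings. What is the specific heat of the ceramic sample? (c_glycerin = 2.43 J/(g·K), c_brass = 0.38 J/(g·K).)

c ≈ 0.465 J/(g·K)

Let T be the final temperature. ΣQ_i = 0:
349·c·(61.5 − 312) + 496·2.43·(61.5 − 29.2) + 139·0.38·(61.5 − 29.2) = 0
-87424 c = -40637
c = -40637/-87424 ≈ 0.4648 J/(g·K)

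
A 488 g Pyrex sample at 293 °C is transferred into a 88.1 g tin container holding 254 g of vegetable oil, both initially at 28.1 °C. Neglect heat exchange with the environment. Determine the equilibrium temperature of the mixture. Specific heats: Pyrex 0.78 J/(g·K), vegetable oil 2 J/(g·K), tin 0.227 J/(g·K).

T_f = Σ m_i c_i T_i / Σ m_i c_i:
T_f = (380.64×293 + 508×28.1 + 20×28.1) / (380.64 + 508 + 20)
    = 126364 / 908.64 ≈ 139.07 °C

T_f ≈ 139.1 °C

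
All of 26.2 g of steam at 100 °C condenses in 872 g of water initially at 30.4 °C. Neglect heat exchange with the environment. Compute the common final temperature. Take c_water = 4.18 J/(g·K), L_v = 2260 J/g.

Conservation of energy gives ΣQ = 0:
condense steam: −26.2·2260 = −59212
  condensate cools 100→T: 26.2·4.18·(T − 100) = 109.52(T − 100)
  water warms: 872·4.18·(T − 30.4) = 3645(T − 30.4)
3754.5 T = 59212 + 10952 + 110807 = 180970
T ≈ 48.20 °C — below 100 °C, confirming all the steam condensed.

T_f ≈ 48.2 °C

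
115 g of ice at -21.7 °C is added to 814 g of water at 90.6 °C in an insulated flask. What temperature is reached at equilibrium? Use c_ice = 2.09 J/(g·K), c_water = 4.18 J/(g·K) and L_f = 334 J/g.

Let T be the final temperature. ΣQ_i = 0:
ice -21.7→0 °C: 115×2.09×21.7 = 5215.6; latent heat to melt: 115×334 = 38410; warm the meltwater: 480.7 T; water: 3402.5(T − 90.6)
3883.2 T = 308268 − 43626 = 264643
T ≈ 68.15 °C — above 0 °C, consistent with complete melting.

T_f ≈ 68.2 °C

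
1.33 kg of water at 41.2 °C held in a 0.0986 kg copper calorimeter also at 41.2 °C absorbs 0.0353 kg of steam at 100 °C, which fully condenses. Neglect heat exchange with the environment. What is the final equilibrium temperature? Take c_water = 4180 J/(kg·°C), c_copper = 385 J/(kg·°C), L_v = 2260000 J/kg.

T_f ≈ 56.6 °C

Sum of m c ΔT and latent-heat terms is zero:
condense steam: −0.0353×2260000 = −79778; condensed water 100 °C→T: 147.55(T − 100); original water: 5559.4(T − 41.2); copper cup: 0.0986×385×(T − 41.2) = 37.96(T − 41.2)
5744.9 T = 79778 + 14755 + 230611 = 325145
T ≈ 56.60 °C (< 100 °C, so full condensation is consistent).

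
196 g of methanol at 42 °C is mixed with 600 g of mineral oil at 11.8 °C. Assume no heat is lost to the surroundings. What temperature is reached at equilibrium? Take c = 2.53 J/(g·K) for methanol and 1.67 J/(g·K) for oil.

Energy conservation, ΣQ = 0:
196*2.53*(T − 42) + 600*1.67*(T − 11.8) = 0
1497.9 T = 32651
T = 32651/1497.9 ≈ 21.80 °C

T_f ≈ 21.8 °C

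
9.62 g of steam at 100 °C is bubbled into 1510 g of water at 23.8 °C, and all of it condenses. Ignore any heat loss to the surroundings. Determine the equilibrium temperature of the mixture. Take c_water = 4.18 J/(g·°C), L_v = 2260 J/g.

Heat gained plus heat lost sum to zero:
latent heat released on condensation: 9.62·2260 = 21741
  condensed water 100 °C→T: 40.21(T − 100)
  original water: 6311.8(T − 23.8)
6352 T = 21741 + 4021.2 + 150221 = 175983
T ≈ 27.71 °C, under the boiling point, so the assumption holds.

T_f ≈ 27.7 °C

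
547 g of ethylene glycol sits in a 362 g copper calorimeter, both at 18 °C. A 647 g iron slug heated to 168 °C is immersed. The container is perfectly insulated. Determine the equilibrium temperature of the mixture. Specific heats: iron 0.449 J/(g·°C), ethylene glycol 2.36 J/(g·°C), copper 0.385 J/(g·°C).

T_f = Σ m_i c_i T_i / Σ m_i c_i:
T_f = (290.5×168 + 1290.9×18 + 139.37×18) / (290.5 + 1290.9 + 139.37)
    = 74550 / 1720.8 ≈ 43.32 °C

T_f ≈ 43.3 °C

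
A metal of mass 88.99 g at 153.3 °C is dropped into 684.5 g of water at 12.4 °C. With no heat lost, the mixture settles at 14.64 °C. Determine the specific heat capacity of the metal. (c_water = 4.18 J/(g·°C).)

Conservation of energy gives ΣQ = 0:
88.99·c·(14.64 − 153.3) + 684.5·4.18·(14.64 − 12.4) = 0
-12339 c = -6409.1
c = -6409.1/-12339 ≈ 0.5194 J/(g·°C)

c ≈ 0.519 J/(g·°C)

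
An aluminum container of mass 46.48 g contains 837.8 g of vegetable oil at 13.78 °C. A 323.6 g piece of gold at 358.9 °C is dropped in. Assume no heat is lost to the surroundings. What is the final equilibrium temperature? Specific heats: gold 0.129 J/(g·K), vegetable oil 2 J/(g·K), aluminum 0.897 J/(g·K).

T_f ≈ 22.0 °C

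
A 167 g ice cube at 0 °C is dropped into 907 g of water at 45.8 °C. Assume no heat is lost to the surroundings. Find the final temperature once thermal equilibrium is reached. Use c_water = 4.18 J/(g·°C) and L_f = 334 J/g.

Net heat exchanged in the isolated system is zero:
fusion: m_ice L_f = 167·334 = 55778
  warm the meltwater: 698.06 T
  water: 3791.3(T − 45.8)
4489.3 T = 173640 − 55778 = 117862
T ≈ 26.25 °C. Since T > 0 °C, the all-ice-melts assumption holds.

T_f ≈ 26.3 °C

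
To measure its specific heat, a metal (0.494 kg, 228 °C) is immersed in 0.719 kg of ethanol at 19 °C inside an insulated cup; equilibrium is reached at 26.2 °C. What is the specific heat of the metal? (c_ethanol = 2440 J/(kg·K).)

c ≈ 127 J/(kg·K)

Taking heat into each body as positive, Σ m c ΔT = 0:
0.494×c×(26.2 − 228) + 0.719×2440×(26.2 − 19) = 0
-99.69 c = -12631
c = -12631/-99.69 ≈ 126.7 J/(kg·K)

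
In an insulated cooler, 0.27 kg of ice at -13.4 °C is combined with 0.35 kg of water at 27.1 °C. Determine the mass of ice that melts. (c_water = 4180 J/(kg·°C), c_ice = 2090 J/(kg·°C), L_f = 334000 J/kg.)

m_melted ≈ 0.0961 kg

Cooling the water to 0 °C releases 0.35·4180·27.1 = 39647 J.
Warming the ice to 0 °C takes 0.27·2090·13.4 = 7561.6 J, leaving 32086 J for melting.
To melt every bit of ice: 0.27·334000 = 90180 J.
Since 32086 < 90180 J, not all the ice melts; equilibrium is at 0 °C.
Mass melted = 32086/334000 ≈ 0.09606 kg.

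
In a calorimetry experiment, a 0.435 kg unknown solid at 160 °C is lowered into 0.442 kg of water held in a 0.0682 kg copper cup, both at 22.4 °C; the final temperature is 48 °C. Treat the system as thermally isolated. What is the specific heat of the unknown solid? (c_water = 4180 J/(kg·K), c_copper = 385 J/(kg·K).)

c ≈ 985 J/(kg·K)

Taking heat into each body as positive, Σ m c ΔT = 0:
0.435×c×(48 − 160) + 0.442×4180×(48 − 22.4) + 0.0682×385×(48 − 22.4) = 0
-48.72 c = -47970
c = -47970/-48.72 ≈ 984.6 J/(kg·K)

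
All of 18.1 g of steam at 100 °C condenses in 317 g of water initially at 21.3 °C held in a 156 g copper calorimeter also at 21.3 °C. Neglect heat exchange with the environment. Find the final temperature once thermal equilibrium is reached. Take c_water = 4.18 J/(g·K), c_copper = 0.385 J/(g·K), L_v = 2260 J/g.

T_f ≈ 53.4 °C

Let T be the final temperature. ΣQ_i = 0:
condense steam: −18.1×2260 = −40906
  condensed water 100 °C→T: 75.66(T − 100)
  original water: 1325.1(T − 21.3)
  copper cup: 156×0.385×(T − 21.3) = 60.06(T − 21.3)
1460.8 T = 40906 + 7565.8 + 29503 = 77975
T ≈ 53.38 °C — below 100 °C, confirming all the steam condensed.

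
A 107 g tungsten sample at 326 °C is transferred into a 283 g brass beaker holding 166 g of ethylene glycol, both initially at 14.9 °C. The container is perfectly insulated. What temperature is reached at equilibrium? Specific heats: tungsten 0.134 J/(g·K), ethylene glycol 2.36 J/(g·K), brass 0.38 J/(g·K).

Setting the total heat transfer to zero:
107×0.134×(T − 326) + 166×2.36×(T − 14.9) + 283×0.38×(T − 14.9) = 0
(14.34 + 391.76 + 107.54) T = 14.34×326 + 391.76×14.9 + 107.54×14.9
T = 12114/513.64 ≈ 23.58 °C

T_f ≈ 23.6 °C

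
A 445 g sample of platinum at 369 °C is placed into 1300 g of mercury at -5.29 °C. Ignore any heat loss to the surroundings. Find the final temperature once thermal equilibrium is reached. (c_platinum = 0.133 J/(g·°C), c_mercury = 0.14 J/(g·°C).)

Setting the total heat transfer to zero:
445·0.133·(T − 369) + 1300·0.14·(T − (-5.29)) = 0
241.19 T = 20876
T ≈ 86.56 °C

T_f ≈ 86.6 °C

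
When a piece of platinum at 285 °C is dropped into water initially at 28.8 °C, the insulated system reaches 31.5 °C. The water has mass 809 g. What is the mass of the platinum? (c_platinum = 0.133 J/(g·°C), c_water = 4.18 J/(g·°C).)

m ≈ 271 g

Taking heat into each body as positive, Σ m c ΔT = 0:
m·0.133·(31.5 − 285) + 809·4.18·(31.5 − 28.8) = 0
-33.72 m = -9130.4
m = -9130.4/-33.72 ≈ 270.8 g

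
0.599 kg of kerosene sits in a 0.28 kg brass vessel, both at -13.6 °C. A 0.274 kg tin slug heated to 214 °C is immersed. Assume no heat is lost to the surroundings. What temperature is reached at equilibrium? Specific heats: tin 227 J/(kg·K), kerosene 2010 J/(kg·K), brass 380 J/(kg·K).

T_f ≈ -3.3 °C

Net heat exchanged in the isolated system is zero:
0.274×227×(T − 214) + 0.599×2010×(T − (-13.6)) + 0.28×380×(T − (-13.6)) = 0
1372.6 T = -4510.9
T = -4510.9 / 1372.6 = -3.29 °C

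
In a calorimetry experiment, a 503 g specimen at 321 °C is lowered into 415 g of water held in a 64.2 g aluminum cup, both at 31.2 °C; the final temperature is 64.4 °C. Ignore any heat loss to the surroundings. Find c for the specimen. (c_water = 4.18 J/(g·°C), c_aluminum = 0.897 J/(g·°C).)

Setting the total heat transfer to zero:
503×c×(64.4 − 321) + 415×4.18×(64.4 − 31.2) + 64.2×0.897×(64.4 − 31.2) = 0
-129070 c = -59504
c = -59504/-129070 ≈ 0.461 J/(g·°C)

c ≈ 0.461 J/(g·°C)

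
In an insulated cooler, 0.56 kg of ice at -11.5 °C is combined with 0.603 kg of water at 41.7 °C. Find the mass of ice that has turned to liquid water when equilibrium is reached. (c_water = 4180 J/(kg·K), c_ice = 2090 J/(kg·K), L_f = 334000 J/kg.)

m_melted ≈ 0.274 kg

Cooling the water to 0 °C releases 0.603×4180×41.7 = 105107 J.
Warming the ice to 0 °C takes 0.56×2090×11.5 = 13460 J, leaving 91647 J for melting.
To melt every bit of ice: 0.56×334000 = 187040 J.
That's not enough to melt it all — equilibrium is at 0 °C with ice remaining.
m_melted×334000 = 91647  ⇒  m_melted ≈ 0.2744 kg.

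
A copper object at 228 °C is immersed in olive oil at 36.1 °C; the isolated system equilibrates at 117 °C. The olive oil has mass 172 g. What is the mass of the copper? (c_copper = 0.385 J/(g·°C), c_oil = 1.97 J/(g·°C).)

m ≈ 641 g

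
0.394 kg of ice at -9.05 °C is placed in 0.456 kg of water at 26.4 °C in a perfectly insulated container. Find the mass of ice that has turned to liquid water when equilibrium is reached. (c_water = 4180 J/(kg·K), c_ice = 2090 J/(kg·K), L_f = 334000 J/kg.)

m_melted ≈ 0.128 kg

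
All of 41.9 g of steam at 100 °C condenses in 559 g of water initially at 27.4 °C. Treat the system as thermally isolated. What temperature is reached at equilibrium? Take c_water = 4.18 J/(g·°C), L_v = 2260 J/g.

T_f ≈ 70.2 °C

Energy conservation, ΣQ = 0:
latent heat released on condensation: 41.9·2260 = 94694; condensate cools 100→T: 41.9·4.18·(T − 100) = 175.14(T − 100); original water: 2336.6(T − 27.4)
2511.8 T = 94694 + 17514 + 64023 = 176232
T ≈ 70.16 °C (< 100 °C, so full condensation is consistent).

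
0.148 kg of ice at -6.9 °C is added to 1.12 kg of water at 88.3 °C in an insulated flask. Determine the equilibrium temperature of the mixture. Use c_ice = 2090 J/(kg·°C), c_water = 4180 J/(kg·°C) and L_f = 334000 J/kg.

T_f ≈ 68.3 °C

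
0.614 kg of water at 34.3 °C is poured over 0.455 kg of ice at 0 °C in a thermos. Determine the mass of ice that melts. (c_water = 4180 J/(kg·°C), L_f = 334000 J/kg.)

m_melted ≈ 0.264 kg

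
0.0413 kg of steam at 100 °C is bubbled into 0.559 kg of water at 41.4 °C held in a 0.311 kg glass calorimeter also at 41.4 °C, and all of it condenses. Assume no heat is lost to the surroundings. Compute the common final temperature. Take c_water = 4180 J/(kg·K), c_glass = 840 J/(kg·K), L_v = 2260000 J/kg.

T_f ≈ 78.7 °C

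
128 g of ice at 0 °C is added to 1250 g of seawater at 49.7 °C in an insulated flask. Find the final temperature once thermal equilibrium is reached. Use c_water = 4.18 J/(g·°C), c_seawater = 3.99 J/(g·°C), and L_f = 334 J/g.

Setting the total heat transfer to zero:
latent heat to melt: 128×334 = 42752
  meltwater 0→T: 128×4.18×T = 535.04 T
  seawater: 4987.5(T − 49.7)
5522.5 T = 247879 − 42752 = 205127
T ≈ 37.14 °C. Since T > 0 °C, the all-ice-melts assumption holds.

T_f ≈ 37.1 °C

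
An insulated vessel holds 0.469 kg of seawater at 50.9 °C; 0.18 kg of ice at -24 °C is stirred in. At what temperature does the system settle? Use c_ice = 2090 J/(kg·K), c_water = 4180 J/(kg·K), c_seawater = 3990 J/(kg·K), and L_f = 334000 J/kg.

Taking heat into each body as positive, Σ m c ΔT = 0:
warm ice to 0 °C: 0.18×2090×(0 − (-24)) = 9028.8
  melt ice: 0.18×334000 = 60120
  meltwater 0→T: 0.18×4180×T = 752.4 T
  seawater cools: 0.469×3990×(T − 50.9) = 1871.3(T − 50.9)
2623.7 T = 95250 − 69149 = 26101
T ≈ 9.95 °C — above 0 °C, consistent with complete melting.

T_f ≈ 9.9 °C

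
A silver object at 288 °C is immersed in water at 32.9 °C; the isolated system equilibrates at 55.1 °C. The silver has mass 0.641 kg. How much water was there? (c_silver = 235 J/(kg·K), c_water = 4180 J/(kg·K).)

m ≈ 0.378 kg

|Q_silver| = |Q_water|:
0.641×235×(288 − 55.1) = m×4180×(55.1 − 32.9)
92796 m = 35083  ⇒  m ≈ 0.3781 kg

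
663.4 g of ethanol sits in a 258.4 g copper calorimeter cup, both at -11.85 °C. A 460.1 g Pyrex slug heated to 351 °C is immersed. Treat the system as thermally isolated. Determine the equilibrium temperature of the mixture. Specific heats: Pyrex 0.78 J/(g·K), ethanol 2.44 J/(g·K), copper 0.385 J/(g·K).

T_f ≈ 50.8 °C

Conservation of energy gives ΣQ = 0:
460.1·0.78·(T − 351) + 663.4·2.44·(T − (-11.85)) + 258.4·0.385·(T − (-11.85)) = 0
358.88(T − 351) + 1618.7(T − (-11.85)) + 99.48(T − (-11.85)) = 0
2077.1 T = 105606
T = 105606/2077.1 ≈ 50.84 °C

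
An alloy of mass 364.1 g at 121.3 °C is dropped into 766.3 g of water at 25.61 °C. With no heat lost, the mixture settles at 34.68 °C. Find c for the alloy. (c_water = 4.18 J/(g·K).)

Heat gained plus heat lost sum to zero:
364.1×c×(34.68 − 121.3) + 766.3×4.18×(34.68 − 25.61) = 0
-31538 c = -29052
c = -29052/-31538 ≈ 0.9212 J/(g·K)

c ≈ 0.921 J/(g·K)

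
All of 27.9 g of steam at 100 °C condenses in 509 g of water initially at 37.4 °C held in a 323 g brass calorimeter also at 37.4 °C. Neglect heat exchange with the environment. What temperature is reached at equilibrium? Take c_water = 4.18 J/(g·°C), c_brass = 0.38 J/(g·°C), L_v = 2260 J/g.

Let T be the final temperature. ΣQ_i = 0:
condense steam: −27.9·2260 = −63054
  condensate cools 100→T: 27.9·4.18·(T − 100) = 116.62(T − 100)
  original water: 2127.6(T − 37.4)
  brass cup: 323·0.38·(T − 37.4) = 122.74(T − 37.4)
2367 T = 63054 + 11662 + 84163 = 158880
T ≈ 67.12 °C — below 100 °C, confirming all the steam condensed.

T_f ≈ 67.1 °C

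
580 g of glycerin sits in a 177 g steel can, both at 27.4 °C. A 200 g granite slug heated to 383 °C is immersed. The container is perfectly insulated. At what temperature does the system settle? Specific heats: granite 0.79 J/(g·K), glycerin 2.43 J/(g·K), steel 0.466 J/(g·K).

T_f ≈ 61.5 °C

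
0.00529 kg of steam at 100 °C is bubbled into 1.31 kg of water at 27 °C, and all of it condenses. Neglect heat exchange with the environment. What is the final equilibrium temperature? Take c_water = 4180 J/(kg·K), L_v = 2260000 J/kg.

Net heat exchanged in the isolated system is zero:
steam→water at 100 °C releases m L_v = 0.00529×2260000 = 11955; condensate cools 100→T: 0.00529×4180×(T − 100) = 22.11(T − 100); original water: 5475.8(T − 27)
5497.9 T = 11955 + 2211.2 + 147847 = 162013
T ≈ 29.47 °C — below 100 °C, confirming all the steam condensed.

T_f ≈ 29.5 °C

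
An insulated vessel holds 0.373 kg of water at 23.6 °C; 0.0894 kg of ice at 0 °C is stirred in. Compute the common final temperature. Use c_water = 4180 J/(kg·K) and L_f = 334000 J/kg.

T_f ≈ 3.6 °C

Conservation of energy gives ΣQ = 0:
latent heat to melt: 0.0894×334000 = 29860
  meltwater 0→T: 0.0894×4180×T = 373.69 T
  water cools: 0.373×4180×(T − 23.6) = 1559.1(T − 23.6)
1932.8 T = 36796 − 29860 = 6936.1
T ≈ 3.59 °C (positive, so assuming full melt was valid).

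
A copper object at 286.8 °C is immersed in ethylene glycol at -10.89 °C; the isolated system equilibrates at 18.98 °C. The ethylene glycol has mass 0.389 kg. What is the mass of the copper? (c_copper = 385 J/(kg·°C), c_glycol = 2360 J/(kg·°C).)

m ≈ 0.266 kg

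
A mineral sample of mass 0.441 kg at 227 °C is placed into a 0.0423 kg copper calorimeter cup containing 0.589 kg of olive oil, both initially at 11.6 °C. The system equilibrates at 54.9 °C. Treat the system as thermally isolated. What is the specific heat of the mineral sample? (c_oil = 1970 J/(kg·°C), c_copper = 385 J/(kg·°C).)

Taking heat into each body as positive, Σ m c ΔT = 0:
0.441×c×(54.9 − 227) + 0.589×1970×(54.9 − 11.6) + 0.0423×385×(54.9 − 11.6) = 0
-75.9 c = -50947
c = -50947/-75.9 ≈ 671.3 J/(kg·°C)

c ≈ 671 J/(kg·°C)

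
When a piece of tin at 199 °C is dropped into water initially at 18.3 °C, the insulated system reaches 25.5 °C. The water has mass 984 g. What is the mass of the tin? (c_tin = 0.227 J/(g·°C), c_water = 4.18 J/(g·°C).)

m ≈ 752 g

Heat lost by the tin = heat gained by the water:
m×0.227×(199 − 25.5) = 984×4.18×(25.5 − 18.3)
39.38 m = 29614  ⇒  m ≈ 751.9 g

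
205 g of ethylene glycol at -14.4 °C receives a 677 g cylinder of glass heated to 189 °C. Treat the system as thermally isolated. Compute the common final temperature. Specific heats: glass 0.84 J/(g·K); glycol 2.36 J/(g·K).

T_f ≈ 95.5 °C

Net heat exchanged in the isolated system is zero:
677×0.84×(T − 189) + 205×2.36×(T − (-14.4)) = 0
568.68(T − 189) + 483.8(T − (-14.4)) = 0
1052.5 T = 100514
T = 100514/1052.5 ≈ 95.50 °C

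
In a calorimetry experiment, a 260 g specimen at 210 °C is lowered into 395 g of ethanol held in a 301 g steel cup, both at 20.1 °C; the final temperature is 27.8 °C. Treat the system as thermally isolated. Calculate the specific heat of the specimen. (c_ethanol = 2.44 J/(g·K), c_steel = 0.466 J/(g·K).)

c ≈ 0.179 J/(g·K)

Setting the total heat transfer to zero:
260×c×(27.8 − 210) + 395×2.44×(27.8 − 20.1) + 301×0.466×(27.8 − 20.1) = 0
-47372 c = -8501.3
c = -8501.3/-47372 ≈ 0.1795 J/(g·K)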